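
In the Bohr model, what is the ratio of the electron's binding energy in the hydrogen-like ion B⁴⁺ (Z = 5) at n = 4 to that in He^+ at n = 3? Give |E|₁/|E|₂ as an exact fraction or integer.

|E| ∝ Z^2 · n^-2
|E|₁/|E|₂ = (5/2)^2 · (4/3)^-2 = 225/64

225/64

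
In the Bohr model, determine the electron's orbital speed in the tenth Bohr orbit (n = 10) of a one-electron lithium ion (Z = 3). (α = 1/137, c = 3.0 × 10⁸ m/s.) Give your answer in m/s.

6.6 × 10⁵ m/s

v_n = Zαc/n = 3 × 0.0073 × 3.0 × 10⁸ / 10
    = 6.6 × 10⁵ m/s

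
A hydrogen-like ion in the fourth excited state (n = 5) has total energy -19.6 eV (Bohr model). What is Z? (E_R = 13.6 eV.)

6

E_n = −E_R Z²/n² ⇒ Z² = −E_n n²/E_R = 19.6 × 5² / 13.6 ≈ 36.03
Z = 6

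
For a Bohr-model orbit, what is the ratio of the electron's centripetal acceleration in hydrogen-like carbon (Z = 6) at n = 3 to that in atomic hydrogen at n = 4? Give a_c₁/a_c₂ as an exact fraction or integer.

2048/3

a_c ∝ Z^3 · n^-4
a_c₁/a_c₂ = (6/1)^3 · (3/4)^-4 = 2048/3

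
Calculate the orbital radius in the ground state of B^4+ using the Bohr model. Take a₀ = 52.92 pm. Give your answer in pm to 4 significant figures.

10.58 pm

r_n = n²a₀/Z = 1² × 52.92 / 5
    = 1 × 52.92 / 5 = 10.58 pm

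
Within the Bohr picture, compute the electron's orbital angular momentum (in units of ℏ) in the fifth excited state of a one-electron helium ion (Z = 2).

6

L_n = nℏ, so L/ℏ = n = 6.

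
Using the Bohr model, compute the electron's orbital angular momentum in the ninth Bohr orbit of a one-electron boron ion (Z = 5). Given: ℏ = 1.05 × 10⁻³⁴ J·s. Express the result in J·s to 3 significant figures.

L_n = nℏ = 9 × 1.05 × 10⁻³⁴ = 9.45 × 10⁻³⁴ J·s

9.45 × 10⁻³⁴ J·s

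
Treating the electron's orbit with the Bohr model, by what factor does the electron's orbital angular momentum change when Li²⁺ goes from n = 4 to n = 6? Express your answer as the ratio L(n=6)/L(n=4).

L = nℏ depends only on n, so L ∝ n.
L(n=6)/L(n=4) = (6/4)^1 = 3/2

3/2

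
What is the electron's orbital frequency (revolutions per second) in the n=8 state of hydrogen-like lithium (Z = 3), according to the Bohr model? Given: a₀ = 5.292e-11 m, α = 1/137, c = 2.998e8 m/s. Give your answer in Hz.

r = n²a₀/Z = 1.129e-9 m, v = Zαc/n = 8.206e5 m/s
f = v/(2πr) = 1.157e14 Hz

1.157e14 Hz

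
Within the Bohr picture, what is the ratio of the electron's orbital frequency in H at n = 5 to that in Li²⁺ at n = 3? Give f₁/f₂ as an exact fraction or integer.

3/125

f ∝ Z^2 · n^-3
f₁/f₂ = (1/3)^2 · (5/3)^-3 = 3/125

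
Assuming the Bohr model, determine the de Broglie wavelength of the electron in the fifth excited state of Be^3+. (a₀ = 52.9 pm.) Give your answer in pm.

499 pm

The Bohr quantisation condition is nλ = 2πr_n.
r_n = n²a₀/Z = 476 pm
λ = 2πr_n/n = 2π·476/6 = 499 pm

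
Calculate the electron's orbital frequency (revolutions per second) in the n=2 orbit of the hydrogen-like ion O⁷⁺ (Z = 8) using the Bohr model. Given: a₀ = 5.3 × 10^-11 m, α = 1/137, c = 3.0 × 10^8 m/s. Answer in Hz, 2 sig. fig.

r = n²a₀/Z = 2.6 × 10^-11 m, v = Zαc/n = 8.8 × 10^6 m/s
f = v/(2πr) = 5.3 × 10^16 Hz

5.3 × 10^16 Hz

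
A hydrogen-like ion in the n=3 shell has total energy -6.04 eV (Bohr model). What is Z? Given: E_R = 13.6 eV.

E_n = −E_R Z²/n² ⇒ Z² = −E_n n²/E_R = 6.04 × 3² / 13.6 ≈ 4.00
Z = 2

2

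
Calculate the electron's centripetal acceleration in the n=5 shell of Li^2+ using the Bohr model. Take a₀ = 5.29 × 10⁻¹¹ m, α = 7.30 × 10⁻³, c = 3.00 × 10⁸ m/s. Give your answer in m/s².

3.92 × 10²¹ m/s²

r = n²a₀/Z = 4.41 × 10⁻¹⁰ m, v = Zαc/n = 1.31 × 10⁶ m/s
a = v²/r = (1.31 × 10⁶)² / 4.41 × 10⁻¹⁰ = 3.92 × 10²¹ m/s²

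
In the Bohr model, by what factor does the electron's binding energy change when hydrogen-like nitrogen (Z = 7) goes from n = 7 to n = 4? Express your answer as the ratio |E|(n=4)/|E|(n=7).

|E| ∝ Z^2 · n^-2; with Z fixed, |E| ∝ n^-2.
|E|(n=4)/|E|(n=7) = (4/7)^-2 = 49/16

49/16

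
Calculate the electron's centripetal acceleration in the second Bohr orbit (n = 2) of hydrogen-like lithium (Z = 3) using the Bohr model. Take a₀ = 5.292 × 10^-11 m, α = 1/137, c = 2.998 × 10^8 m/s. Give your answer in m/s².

r = n²a₀/Z = 7.056 × 10^-11 m, v = Zαc/n = 3.282 × 10^6 m/s
a = v²/r = (3.282 × 10^6)² / 7.056 × 10^-11 = 1.527 × 10^23 m/s²

1.527 × 10^23 m/s²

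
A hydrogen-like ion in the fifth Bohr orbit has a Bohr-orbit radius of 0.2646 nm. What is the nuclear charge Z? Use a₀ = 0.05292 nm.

5

r_n = n²a₀/Z ⇒ Z = n²a₀/r = 5² × 0.05292 / 0.2646 ≈ 5.00
Z = 5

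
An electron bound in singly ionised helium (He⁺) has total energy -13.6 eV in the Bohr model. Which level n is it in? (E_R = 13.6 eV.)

E_n = −E_R Z²/n² ⇒ n² = E_R Z²/(−E_n) = 13.6 × 2² / 13.6 ≈ 4.00
n = 2

2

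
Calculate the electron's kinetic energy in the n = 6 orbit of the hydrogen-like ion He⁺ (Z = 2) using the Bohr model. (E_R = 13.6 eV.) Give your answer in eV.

1.51 eV

For a Coulomb orbit the virial theorem gives K = −E_n.
E_n = −E_R·Z²/n², so K = E_R·Z²/n² = 13.6 × 2²/6² = 1.51 eV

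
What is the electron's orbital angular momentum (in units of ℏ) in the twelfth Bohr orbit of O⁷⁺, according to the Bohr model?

L_n = nℏ, so L/ℏ = n = 12.

12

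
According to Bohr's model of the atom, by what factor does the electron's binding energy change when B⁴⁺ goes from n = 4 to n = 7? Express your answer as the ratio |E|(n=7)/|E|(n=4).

|E| ∝ Z^2 · n^-2; with Z fixed, |E| ∝ n^-2.
|E|(n=7)/|E|(n=4) = (7/4)^-2 = 16/49

16/49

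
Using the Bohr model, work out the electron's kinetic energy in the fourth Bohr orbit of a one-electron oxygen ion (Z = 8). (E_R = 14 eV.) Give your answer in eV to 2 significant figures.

For a Coulomb orbit the virial theorem gives K = −E_n.
E_n = −E_R·Z²/n², so K = E_R·Z²/n² = 14 × 8²/4² = 56 eV

56 eV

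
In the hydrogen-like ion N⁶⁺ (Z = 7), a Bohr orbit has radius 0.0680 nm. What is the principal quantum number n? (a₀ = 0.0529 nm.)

3

r_n = n²a₀/Z ⇒ n² = rZ/a₀ = 0.0680 × 7 / 0.0529 ≈ 9.00
n = 3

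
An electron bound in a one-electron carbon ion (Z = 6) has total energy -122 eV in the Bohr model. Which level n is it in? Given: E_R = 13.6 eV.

2

E_n = −E_R Z²/n² ⇒ n² = E_R Z²/(−E_n) = 13.6 × 6² / 122 ≈ 4.01
n = 2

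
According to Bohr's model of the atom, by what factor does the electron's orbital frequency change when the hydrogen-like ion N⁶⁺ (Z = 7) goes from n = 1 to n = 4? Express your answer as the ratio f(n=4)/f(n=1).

1/64

f ∝ Z^2 · n^-3; with Z fixed, f ∝ n^-3.
f(n=4)/f(n=1) = (4/1)^-3 = 1/64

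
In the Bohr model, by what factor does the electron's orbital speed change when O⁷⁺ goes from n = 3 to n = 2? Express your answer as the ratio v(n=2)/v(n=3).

v ∝ Z^1 · n^-1; with Z fixed, v ∝ n^-1.
v(n=2)/v(n=3) = (2/3)^-1 = 3/2

3/2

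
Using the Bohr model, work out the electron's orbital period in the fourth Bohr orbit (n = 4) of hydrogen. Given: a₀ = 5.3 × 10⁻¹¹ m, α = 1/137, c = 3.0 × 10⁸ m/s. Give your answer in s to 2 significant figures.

9.7 × 10⁻¹⁵ s

r = n²a₀/Z = 4²·5.3 × 10⁻¹¹/1 = 8.5 × 10⁻¹⁰ m
v = Zαc/n = 1·0.0073·3.0 × 10⁸/4 = 5.5 × 10⁵ m/s
T = 2πr/v = 9.7 × 10⁻¹⁵ s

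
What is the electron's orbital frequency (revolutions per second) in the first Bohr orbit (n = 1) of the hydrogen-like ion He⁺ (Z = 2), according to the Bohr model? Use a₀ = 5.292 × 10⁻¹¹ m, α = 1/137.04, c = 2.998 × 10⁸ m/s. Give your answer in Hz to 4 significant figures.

2.632 × 10¹⁶ Hz

r = n²a₀/Z = 2.646 × 10⁻¹¹ m, v = Zαc/n = 4.375 × 10⁶ m/s
f = v/(2πr) = 2.632 × 10¹⁶ Hz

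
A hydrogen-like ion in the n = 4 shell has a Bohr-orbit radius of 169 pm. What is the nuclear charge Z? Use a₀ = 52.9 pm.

r_n = n²a₀/Z ⇒ Z = n²a₀/r = 4² × 52.9 / 169 ≈ 5.01
Z = 5

5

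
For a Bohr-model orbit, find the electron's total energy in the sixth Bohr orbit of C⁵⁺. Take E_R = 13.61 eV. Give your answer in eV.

-13.61 eV

E_n = −E_R·Z²/n² = −13.61 × 6²/6² = -13.61 eV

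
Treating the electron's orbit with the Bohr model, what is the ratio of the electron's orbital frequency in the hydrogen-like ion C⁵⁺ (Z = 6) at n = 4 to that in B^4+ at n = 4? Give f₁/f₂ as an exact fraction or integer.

36/25

f ∝ Z^2 · n^-3
f₁/f₂ = (6/5)^2 · (4/4)^-3 = 36/25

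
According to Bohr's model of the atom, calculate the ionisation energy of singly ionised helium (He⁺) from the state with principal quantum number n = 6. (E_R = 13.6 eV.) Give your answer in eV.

1.51 eV

E_n = −E_R·Z²/n² = −13.6 × 2²/6² eV = -1.51 eV
Ionisation energy = −E_n = 1.51 eV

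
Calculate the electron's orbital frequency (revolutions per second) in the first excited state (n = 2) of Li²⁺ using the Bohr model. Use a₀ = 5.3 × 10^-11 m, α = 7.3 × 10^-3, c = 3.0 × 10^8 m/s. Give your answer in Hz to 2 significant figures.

r = n²a₀/Z = 7.1 × 10^-11 m, v = Zαc/n = 3.3 × 10^6 m/s
f = v/(2πr) = 7.4 × 10^15 Hz

7.4 × 10^15 Hz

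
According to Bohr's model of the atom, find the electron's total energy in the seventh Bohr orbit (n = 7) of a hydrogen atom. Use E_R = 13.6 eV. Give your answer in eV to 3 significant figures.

E_n = −E_R·Z²/n² = −13.6 × 1²/7² = -0.278 eV

-0.278 eV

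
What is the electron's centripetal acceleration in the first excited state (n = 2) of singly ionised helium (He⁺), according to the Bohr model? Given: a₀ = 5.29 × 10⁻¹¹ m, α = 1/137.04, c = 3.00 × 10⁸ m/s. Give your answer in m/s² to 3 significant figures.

r = n²a₀/Z = 1.06 × 10⁻¹⁰ m, v = Zαc/n = 2.19 × 10⁶ m/s
a = v²/r = (2.19 × 10⁶)² / 1.06 × 10⁻¹⁰ = 4.53 × 10²² m/s²

4.53 × 10²² m/s²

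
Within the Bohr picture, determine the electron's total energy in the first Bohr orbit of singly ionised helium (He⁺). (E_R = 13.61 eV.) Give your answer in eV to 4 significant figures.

E_n = −E_R·Z²/n² = −13.61 × 2²/1² = -54.44 eV

-54.44 eV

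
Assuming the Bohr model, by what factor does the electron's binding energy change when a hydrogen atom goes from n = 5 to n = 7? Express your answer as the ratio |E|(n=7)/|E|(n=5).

|E| ∝ Z^2 · n^-2; with Z fixed, |E| ∝ n^-2.
|E|(n=7)/|E|(n=5) = (7/5)^-2 = 25/49

25/49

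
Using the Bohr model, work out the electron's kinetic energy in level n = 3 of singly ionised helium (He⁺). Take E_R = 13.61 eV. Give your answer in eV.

6.049 eV

For a Coulomb orbit the virial theorem gives K = −E_n.
E_n = −E_R·Z²/n², so K = E_R·Z²/n² = 13.61 × 2²/3² = 6.049 eV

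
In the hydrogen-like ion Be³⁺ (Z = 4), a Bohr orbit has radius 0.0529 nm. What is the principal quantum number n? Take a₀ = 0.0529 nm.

2

r_n = n²a₀/Z ⇒ n² = rZ/a₀ = 0.0529 × 4 / 0.0529 ≈ 4.00
n = 2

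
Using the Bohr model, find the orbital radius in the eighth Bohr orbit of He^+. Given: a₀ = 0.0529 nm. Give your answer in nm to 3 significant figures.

1.69 nm

r_n = n²a₀/Z = 8² × 0.0529 / 2
    = 64 × 0.0529 / 2 = 1.69 nm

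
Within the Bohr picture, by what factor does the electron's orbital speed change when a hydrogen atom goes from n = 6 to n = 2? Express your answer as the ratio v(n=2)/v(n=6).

3

v ∝ Z^1 · n^-1; with Z fixed, v ∝ n^-1.
v(n=2)/v(n=6) = (2/6)^-1 = 3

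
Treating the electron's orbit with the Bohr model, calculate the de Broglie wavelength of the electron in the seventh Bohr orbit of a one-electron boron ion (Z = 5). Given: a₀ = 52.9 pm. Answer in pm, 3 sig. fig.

465 pm

The Bohr quantisation condition is nλ = 2πr_n.
r_n = n²a₀/Z = 518 pm
λ = 2πr_n/n = 2π·518/7 = 465 pm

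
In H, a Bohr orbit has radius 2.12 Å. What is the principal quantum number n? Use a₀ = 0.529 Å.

2

r_n = n²a₀/Z ⇒ n² = rZ/a₀ = 2.12 × 1 / 0.529 ≈ 4.01
n = 2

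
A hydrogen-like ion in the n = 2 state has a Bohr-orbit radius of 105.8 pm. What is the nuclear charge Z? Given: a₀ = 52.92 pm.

r_n = n²a₀/Z ⇒ Z = n²a₀/r = 2² × 52.92 / 105.8 ≈ 2.00
Z = 2

2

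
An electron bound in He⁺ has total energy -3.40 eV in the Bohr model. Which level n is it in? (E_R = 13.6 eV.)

E_n = −E_R Z²/n² ⇒ n² = E_R Z²/(−E_n) = 13.6 × 2² / 3.40 ≈ 16.00
n = 4

4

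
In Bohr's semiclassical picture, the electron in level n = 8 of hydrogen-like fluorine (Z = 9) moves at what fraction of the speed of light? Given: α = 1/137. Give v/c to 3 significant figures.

0.00821

v_n = Zαc/n, so v/c = Zα/n = 9 × 0.00730 / 8 = 0.00821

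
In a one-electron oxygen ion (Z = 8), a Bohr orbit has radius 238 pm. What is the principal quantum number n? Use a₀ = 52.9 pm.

r_n = n²a₀/Z ⇒ n² = rZ/a₀ = 238 × 8 / 52.9 ≈ 35.99
n = 6

6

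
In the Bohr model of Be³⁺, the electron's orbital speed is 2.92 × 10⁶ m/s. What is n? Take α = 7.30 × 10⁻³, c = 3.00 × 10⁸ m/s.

3

v_n = Zαc/n ⇒ n = Zαc/v = 4 × 0.00730 × 3.00 × 10⁸ / 2.92 × 10⁶ ≈ 3.00
n = 3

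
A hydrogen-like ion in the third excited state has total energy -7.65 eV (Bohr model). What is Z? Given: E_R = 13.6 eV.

E_n = −E_R Z²/n² ⇒ Z² = −E_n n²/E_R = 7.65 × 4² / 13.6 ≈ 9.00
Z = 3

3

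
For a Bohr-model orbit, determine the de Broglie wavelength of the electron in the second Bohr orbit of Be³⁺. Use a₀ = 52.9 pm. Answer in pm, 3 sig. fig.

166 pm

The Bohr quantisation condition is nλ = 2πr_n.
r_n = n²a₀/Z = 52.9 pm
λ = 2πr_n/n = 2π·52.9/2 = 166 pm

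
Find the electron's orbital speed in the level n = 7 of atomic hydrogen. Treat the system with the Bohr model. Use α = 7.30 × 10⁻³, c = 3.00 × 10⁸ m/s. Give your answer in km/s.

313 km/s

v_n = Zαc/n = 1 × 0.00730 × 3.00 × 10⁸ / 7
    = 313 km/s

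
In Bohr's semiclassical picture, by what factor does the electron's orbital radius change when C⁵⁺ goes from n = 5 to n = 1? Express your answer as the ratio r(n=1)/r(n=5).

1/25

r ∝ Z^-1 · n^2; with Z fixed, r ∝ n^2.
r(n=1)/r(n=5) = (1/5)^2 = 1/25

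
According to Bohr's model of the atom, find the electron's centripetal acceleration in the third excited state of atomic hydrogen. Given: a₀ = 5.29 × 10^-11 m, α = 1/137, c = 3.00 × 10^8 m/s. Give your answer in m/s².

r = n²a₀/Z = 8.46 × 10^-10 m, v = Zαc/n = 5.47 × 10^5 m/s
a = v²/r = (5.47 × 10^5)² / 8.46 × 10^-10 = 3.54 × 10^20 m/s²

3.54 × 10^20 m/s²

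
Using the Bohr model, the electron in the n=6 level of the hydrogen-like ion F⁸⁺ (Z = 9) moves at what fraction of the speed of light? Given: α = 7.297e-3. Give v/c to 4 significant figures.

0.01095

v_n = Zαc/n, so v/c = Zα/n = 9 × 0.007297 / 6 = 0.01095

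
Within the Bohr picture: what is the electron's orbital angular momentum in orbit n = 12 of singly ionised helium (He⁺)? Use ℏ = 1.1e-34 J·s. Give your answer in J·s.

L_n = nℏ = 12 × 1.1e-34 = 1.3e-33 J·s

1.3e-33 J·s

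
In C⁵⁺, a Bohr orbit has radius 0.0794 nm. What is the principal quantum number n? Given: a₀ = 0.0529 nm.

3

r_n = n²a₀/Z ⇒ n² = rZ/a₀ = 0.0794 × 6 / 0.0529 ≈ 9.01
n = 3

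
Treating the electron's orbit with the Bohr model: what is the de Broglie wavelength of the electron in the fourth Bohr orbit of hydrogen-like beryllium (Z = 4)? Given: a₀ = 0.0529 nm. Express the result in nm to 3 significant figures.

0.332 nm

The Bohr quantisation condition is nλ = 2πr_n.
r_n = n²a₀/Z = 0.212 nm
λ = 2πr_n/n = 2π·0.212/4 = 0.332 nm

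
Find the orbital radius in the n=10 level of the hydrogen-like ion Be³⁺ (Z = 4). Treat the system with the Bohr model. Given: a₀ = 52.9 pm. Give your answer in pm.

r_n = n²a₀/Z = 10² × 52.9 / 4
    = 100 × 52.9 / 4 = 1320 pm

1320 pm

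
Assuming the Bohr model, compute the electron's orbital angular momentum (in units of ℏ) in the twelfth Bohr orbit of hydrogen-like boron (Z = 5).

L_n = nℏ, so L/ℏ = n = 12.

12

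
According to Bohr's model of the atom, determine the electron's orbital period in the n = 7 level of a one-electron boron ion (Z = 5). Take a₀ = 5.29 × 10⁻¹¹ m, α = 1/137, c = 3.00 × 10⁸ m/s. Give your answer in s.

2.08 × 10⁻¹⁵ s

r = n²a₀/Z = 7²·5.29 × 10⁻¹¹/5 = 5.18 × 10⁻¹⁰ m
v = Zαc/n = 5·0.00730·3.00 × 10⁸/7 = 1.56 × 10⁶ m/s
T = 2πr/v = 2.08 × 10⁻¹⁵ s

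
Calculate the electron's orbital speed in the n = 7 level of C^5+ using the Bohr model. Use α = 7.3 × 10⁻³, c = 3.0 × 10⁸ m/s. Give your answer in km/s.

v_n = Zαc/n = 6 × 0.0073 × 3.0 × 10⁸ / 7
    = 1900 km/s

1900 km/s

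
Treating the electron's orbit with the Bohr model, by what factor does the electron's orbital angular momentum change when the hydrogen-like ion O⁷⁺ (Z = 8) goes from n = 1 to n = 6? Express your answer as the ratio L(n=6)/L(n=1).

6

L = nℏ depends only on n, so L ∝ n.
L(n=6)/L(n=1) = (6/1)^1 = 6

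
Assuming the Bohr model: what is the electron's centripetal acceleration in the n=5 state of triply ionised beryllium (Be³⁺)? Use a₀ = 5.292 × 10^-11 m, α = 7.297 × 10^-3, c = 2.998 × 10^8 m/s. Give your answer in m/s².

r = n²a₀/Z = 3.308 × 10^-10 m, v = Zαc/n = 1.750 × 10^6 m/s
a = v²/r = (1.750 × 10^6)² / 3.308 × 10^-10 = 9.260 × 10^21 m/s²

9.260 × 10^21 m/s²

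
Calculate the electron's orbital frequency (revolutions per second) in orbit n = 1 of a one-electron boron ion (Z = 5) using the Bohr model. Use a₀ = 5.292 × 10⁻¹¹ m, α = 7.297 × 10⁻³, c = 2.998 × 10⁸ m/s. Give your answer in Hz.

1.645 × 10¹⁷ Hz

r = n²a₀/Z = 1.058 × 10⁻¹¹ m, v = Zαc/n = 1.094 × 10⁷ m/s
f = v/(2πr) = 1.645 × 10¹⁷ Hz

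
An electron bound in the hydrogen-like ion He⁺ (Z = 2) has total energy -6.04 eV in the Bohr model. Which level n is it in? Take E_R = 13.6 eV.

E_n = −E_R Z²/n² ⇒ n² = E_R Z²/(−E_n) = 13.6 × 2² / 6.04 ≈ 9.01
n = 3

3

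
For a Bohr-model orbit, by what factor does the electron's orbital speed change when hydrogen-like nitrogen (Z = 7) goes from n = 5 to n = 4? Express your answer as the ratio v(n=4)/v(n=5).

v ∝ Z^1 · n^-1; with Z fixed, v ∝ n^-1.
v(n=4)/v(n=5) = (4/5)^-1 = 5/4

5/4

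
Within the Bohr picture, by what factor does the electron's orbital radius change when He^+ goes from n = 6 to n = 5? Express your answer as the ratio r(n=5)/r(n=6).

25/36

r ∝ Z^-1 · n^2; with Z fixed, r ∝ n^2.
r(n=5)/r(n=6) = (5/6)^2 = 25/36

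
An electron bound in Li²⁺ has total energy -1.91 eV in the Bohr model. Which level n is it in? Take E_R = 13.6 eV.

E_n = −E_R Z²/n² ⇒ n² = E_R Z²/(−E_n) = 13.6 × 3² / 1.91 ≈ 64.08
n = 8

8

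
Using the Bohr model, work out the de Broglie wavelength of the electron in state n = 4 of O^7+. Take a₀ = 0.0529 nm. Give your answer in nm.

0.166 nm

The Bohr quantisation condition is nλ = 2πr_n.
r_n = n²a₀/Z = 0.106 nm
λ = 2πr_n/n = 2π·0.106/4 = 0.166 nm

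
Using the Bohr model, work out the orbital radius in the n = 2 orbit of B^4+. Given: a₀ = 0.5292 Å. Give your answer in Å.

r_n = n²a₀/Z = 2² × 0.5292 / 5
    = 4 × 0.5292 / 5 = 0.4234 Å

0.4234 Å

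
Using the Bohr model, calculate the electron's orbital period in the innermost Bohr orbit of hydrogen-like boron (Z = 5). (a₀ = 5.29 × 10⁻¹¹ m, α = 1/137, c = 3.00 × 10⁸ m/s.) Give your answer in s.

6.07 × 10⁻¹⁸ s

r = n²a₀/Z = 1²·5.29 × 10⁻¹¹/5 = 1.06 × 10⁻¹¹ m
v = Zαc/n = 5·0.00730·3.00 × 10⁸/1 = 1.09 × 10⁷ m/s
T = 2πr/v = 6.07 × 10⁻¹⁸ s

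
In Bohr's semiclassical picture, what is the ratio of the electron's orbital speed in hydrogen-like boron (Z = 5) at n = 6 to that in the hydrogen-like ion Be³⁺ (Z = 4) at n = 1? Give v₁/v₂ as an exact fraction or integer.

v ∝ Z^1 · n^-1
v₁/v₂ = (5/4)^1 · (6/1)^-1 = 5/24

5/24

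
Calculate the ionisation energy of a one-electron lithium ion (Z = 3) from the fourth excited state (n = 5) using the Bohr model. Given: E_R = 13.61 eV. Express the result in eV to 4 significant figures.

E_n = −E_R·Z²/n² = −13.61 × 3²/5² eV = -4.900 eV
Ionisation energy = −E_n = 4.900 eV

4.900 eV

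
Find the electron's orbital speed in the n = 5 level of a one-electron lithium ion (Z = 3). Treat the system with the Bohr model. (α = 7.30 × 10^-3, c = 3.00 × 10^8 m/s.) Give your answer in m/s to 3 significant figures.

1.31 × 10^6 m/s

v_n = Zαc/n = 3 × 0.00730 × 3.00 × 10^8 / 5
    = 1.31 × 10^6 m/s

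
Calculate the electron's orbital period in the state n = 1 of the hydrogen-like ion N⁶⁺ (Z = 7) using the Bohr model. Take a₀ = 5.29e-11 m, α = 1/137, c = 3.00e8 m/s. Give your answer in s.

r = n²a₀/Z = 1²·5.29e-11/7 = 7.56e-12 m
v = Zαc/n = 7·0.00730·3.00e8/1 = 1.53e7 m/s
T = 2πr/v = 3.10e-18 s

3.10e-18 s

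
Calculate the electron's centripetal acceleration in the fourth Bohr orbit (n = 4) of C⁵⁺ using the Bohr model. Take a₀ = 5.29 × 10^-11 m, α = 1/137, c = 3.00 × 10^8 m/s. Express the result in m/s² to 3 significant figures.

7.65 × 10^22 m/s²

r = n²a₀/Z = 1.41 × 10^-10 m, v = Zαc/n = 3.28 × 10^6 m/s
a = v²/r = (3.28 × 10^6)² / 1.41 × 10^-10 = 7.65 × 10^22 m/s²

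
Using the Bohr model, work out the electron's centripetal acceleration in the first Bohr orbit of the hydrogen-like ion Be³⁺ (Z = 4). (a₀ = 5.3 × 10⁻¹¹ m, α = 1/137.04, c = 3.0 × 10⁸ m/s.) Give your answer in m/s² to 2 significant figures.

r = n²a₀/Z = 1.3 × 10⁻¹¹ m, v = Zαc/n = 8.8 × 10⁶ m/s
a = v²/r = (8.8 × 10⁶)² / 1.3 × 10⁻¹¹ = 5.8 × 10²⁴ m/s²

5.8 × 10²⁴ m/s²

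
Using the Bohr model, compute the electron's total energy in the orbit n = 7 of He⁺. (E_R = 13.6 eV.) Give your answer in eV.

-1.11 eV

E_n = −E_R·Z²/n² = −13.6 × 2²/7² = -1.11 eV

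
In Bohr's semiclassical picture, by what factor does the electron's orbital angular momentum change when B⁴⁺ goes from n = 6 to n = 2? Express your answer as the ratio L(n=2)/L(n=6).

L = nℏ depends only on n, so L ∝ n.
L(n=2)/L(n=6) = (2/6)^1 = 1/3

1/3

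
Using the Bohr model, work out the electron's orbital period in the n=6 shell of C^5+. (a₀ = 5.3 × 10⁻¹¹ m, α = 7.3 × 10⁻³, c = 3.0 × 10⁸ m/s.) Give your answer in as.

r = n²a₀/Z = 6²·5.3 × 10⁻¹¹/6 = 3.2 × 10⁻¹⁰ m
v = Zαc/n = 6·0.0073·3.0 × 10⁸/6 = 2.2 × 10⁶ m/s
T = 2πr/v = 9.1 × 10⁻¹⁶ s = 910 as

910 as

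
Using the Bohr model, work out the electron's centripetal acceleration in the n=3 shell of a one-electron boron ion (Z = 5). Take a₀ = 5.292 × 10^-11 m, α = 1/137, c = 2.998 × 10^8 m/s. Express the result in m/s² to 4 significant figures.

r = n²a₀/Z = 9.526 × 10^-11 m, v = Zαc/n = 3.647 × 10^6 m/s
a = v²/r = (3.647 × 10^6)² / 9.526 × 10^-11 = 1.396 × 10^23 m/s²

1.396 × 10^23 m/s²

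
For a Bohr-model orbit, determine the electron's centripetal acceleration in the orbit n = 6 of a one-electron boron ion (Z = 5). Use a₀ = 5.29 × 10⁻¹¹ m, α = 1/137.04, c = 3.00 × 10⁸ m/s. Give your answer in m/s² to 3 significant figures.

8.74 × 10²¹ m/s²

r = n²a₀/Z = 3.81 × 10⁻¹⁰ m, v = Zαc/n = 1.82 × 10⁶ m/s
a = v²/r = (1.82 × 10⁶)² / 3.81 × 10⁻¹⁰ = 8.74 × 10²¹ m/s²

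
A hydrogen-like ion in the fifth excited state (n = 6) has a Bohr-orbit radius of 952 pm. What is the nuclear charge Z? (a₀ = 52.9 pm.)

r_n = n²a₀/Z ⇒ Z = n²a₀/r = 6² × 52.9 / 952 ≈ 2.00
Z = 2

2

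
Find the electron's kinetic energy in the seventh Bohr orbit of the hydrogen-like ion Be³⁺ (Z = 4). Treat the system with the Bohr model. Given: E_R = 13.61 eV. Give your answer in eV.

For a Coulomb orbit the virial theorem gives K = −E_n.
E_n = −E_R·Z²/n², so K = E_R·Z²/n² = 13.61 × 4²/7² = 4.444 eV

4.444 eV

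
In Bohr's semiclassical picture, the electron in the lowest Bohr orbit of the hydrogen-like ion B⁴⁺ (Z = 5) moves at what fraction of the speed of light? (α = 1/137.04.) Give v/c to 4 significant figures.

v_n = Zαc/n, so v/c = Zα/n = 5 × 0.007297 / 1 = 0.03649

0.03649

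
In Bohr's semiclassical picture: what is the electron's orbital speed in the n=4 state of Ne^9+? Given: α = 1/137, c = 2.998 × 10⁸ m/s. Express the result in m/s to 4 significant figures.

v_n = Zαc/n = 10 × 0.007299 × 2.998 × 10⁸ / 4
    = 5.471 × 10⁶ m/s

5.471 × 10⁶ m/s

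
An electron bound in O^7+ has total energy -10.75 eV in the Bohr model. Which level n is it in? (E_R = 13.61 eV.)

9

E_n = −E_R Z²/n² ⇒ n² = E_R Z²/(−E_n) = 13.61 × 8² / 10.75 ≈ 81.03
n = 9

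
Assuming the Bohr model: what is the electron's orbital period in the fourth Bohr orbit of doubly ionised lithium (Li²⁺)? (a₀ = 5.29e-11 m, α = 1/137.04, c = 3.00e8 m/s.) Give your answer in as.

r = n²a₀/Z = 4²·5.29e-11/3 = 2.82e-10 m
v = Zαc/n = 3·0.00730·3.00e8/4 = 1.64e6 m/s
T = 2πr/v = 1.08e-15 s = 1080 as

1080 as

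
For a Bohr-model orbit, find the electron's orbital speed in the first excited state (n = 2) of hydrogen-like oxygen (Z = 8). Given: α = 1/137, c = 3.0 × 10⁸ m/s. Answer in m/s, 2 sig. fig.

8.8 × 10⁶ m/s

v_n = Zαc/n = 8 × 0.0073 × 3.0 × 10⁸ / 2
    = 8.8 × 10⁶ m/s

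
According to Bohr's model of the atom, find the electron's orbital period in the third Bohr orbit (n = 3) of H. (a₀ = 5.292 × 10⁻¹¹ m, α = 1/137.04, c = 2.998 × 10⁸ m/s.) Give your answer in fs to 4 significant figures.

4.104 fs

r = n²a₀/Z = 3²·5.292 × 10⁻¹¹/1 = 4.763 × 10⁻¹⁰ m
v = Zαc/n = 1·0.007297·2.998 × 10⁸/3 = 7.292 × 10⁵ m/s
T = 2πr/v = 4.104 × 10⁻¹⁵ s = 4.104 fs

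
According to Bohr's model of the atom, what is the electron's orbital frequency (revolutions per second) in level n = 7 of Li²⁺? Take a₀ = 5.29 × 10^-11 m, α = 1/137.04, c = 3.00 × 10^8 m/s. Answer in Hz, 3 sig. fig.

1.73 × 10^14 Hz

r = n²a₀/Z = 8.64 × 10^-10 m, v = Zαc/n = 9.38 × 10^5 m/s
f = v/(2πr) = 1.73 × 10^14 Hz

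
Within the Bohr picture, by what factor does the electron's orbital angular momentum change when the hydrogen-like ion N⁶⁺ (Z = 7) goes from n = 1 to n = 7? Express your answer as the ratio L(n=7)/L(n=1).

7

L = nℏ depends only on n, so L ∝ n.
L(n=7)/L(n=1) = (7/1)^1 = 7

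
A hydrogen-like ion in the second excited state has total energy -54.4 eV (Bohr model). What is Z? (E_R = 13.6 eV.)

E_n = −E_R Z²/n² ⇒ Z² = −E_n n²/E_R = 54.4 × 3² / 13.6 ≈ 36.00
Z = 6

6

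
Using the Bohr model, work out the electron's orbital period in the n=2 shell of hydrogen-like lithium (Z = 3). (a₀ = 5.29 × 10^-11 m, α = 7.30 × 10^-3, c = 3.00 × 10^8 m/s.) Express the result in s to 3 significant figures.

r = n²a₀/Z = 2²·5.29 × 10^-11/3 = 7.05 × 10^-11 m
v = Zαc/n = 3·0.00730·3.00 × 10^8/2 = 3.29 × 10^6 m/s
T = 2πr/v = 1.35 × 10^-16 s

1.35 × 10^-16 s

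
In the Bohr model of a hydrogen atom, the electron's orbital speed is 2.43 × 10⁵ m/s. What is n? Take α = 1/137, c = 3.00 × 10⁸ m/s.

9

v_n = Zαc/n ⇒ n = Zαc/v = 1 × 0.00730 × 3.00 × 10⁸ / 2.43 × 10⁵ ≈ 9.01
n = 9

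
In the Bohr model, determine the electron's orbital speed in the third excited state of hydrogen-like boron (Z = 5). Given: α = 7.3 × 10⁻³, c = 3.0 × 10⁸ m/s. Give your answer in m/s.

v_n = Zαc/n = 5 × 0.0073 × 3.0 × 10⁸ / 4
    = 2.7 × 10⁶ m/s

2.7 × 10⁶ m/s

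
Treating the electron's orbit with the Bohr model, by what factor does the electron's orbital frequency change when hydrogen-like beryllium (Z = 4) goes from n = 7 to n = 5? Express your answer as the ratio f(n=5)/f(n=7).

343/125

f ∝ Z^2 · n^-3; with Z fixed, f ∝ n^-3.
f(n=5)/f(n=7) = (5/7)^-3 = 343/125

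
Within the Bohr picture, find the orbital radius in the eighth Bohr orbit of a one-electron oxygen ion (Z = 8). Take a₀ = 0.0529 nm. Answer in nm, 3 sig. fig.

r_n = n²a₀/Z = 8² × 0.0529 / 8
    = 64 × 0.0529 / 8 = 0.423 nm

0.423 nm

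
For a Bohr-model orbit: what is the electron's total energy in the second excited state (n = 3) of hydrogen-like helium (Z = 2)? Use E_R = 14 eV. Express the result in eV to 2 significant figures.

-6.2 eV

E_n = −E_R·Z²/n² = −14 × 2²/3² = -6.2 eV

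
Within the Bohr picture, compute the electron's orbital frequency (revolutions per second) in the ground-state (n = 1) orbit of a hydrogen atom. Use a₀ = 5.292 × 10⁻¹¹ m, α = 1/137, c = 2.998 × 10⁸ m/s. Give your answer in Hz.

r = n²a₀/Z = 5.292 × 10⁻¹¹ m, v = Zαc/n = 2.188 × 10⁶ m/s
f = v/(2πr) = 6.581 × 10¹⁵ Hz

6.581 × 10¹⁵ Hz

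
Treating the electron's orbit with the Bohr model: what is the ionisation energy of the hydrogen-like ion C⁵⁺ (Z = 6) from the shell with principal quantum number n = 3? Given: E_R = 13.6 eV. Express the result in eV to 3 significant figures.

54.4 eV

E_n = −E_R·Z²/n² = −13.6 × 6²/3² eV = -54.4 eV
Ionisation energy = −E_n = 54.4 eV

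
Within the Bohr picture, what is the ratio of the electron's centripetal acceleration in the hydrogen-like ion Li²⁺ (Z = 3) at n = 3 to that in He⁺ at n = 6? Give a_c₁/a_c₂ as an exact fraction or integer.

54

a_c ∝ Z^3 · n^-4
a_c₁/a_c₂ = (3/2)^3 · (3/6)^-4 = 54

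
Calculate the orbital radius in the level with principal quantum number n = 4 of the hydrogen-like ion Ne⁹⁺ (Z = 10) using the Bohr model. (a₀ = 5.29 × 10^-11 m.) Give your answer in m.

r_n = n²a₀/Z = 4² × 5.29 × 10^-11 / 10
    = 16 × 5.29 × 10^-11 / 10 = 8.46 × 10^-11 m

8.46 × 10^-11 m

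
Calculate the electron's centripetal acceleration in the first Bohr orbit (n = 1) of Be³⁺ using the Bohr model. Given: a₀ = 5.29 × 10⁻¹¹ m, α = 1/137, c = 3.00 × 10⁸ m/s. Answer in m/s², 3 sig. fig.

r = n²a₀/Z = 1.32 × 10⁻¹¹ m, v = Zαc/n = 8.76 × 10⁶ m/s
a = v²/r = (8.76 × 10⁶)² / 1.32 × 10⁻¹¹ = 5.80 × 10²⁴ m/s²

5.80 × 10²⁴ m/s²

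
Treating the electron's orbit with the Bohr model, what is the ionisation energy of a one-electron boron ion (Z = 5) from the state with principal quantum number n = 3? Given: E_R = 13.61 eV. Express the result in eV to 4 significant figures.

37.81 eV

E_n = −E_R·Z²/n² = −13.61 × 5²/3² eV = -37.81 eV
Ionisation energy = −E_n = 37.81 eV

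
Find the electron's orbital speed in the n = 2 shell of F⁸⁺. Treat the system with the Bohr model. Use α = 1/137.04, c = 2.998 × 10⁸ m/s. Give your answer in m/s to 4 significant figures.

9.845 × 10⁶ m/s

v_n = Zαc/n = 9 × 0.007297 × 2.998 × 10⁸ / 2
    = 9.845 × 10⁶ m/s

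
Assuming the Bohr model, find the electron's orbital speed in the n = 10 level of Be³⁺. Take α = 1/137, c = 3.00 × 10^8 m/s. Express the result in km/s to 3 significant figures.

v_n = Zαc/n = 4 × 0.00730 × 3.00 × 10^8 / 10
    = 876 km/s

876 km/s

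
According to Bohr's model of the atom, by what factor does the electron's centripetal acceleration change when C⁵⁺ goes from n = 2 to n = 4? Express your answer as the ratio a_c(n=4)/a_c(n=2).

a_c ∝ Z^3 · n^-4; with Z fixed, a_c ∝ n^-4.
a_c(n=4)/a_c(n=2) = (4/2)^-4 = 1/16

1/16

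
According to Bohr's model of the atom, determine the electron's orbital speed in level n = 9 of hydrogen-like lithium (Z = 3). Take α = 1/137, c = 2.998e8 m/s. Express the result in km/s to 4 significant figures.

v_n = Zαc/n = 3 × 0.007299 × 2.998e8 / 9
    = 729.4 km/s

729.4 km/s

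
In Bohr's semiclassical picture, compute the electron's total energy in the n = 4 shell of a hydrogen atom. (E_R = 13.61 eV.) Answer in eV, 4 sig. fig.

-0.8506 eV

E_n = −E_R·Z²/n² = −13.61 × 1²/4² = -0.8506 eV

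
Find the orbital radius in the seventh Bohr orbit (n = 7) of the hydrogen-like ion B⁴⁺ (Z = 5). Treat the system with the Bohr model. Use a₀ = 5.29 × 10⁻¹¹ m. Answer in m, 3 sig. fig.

r_n = n²a₀/Z = 7² × 5.29 × 10⁻¹¹ / 5
    = 49 × 5.29 × 10⁻¹¹ / 5 = 5.18 × 10⁻¹⁰ m

5.18 × 10⁻¹⁰ m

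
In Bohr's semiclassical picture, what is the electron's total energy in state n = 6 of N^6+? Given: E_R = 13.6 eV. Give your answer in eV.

-18.5 eV

E_n = −E_R·Z²/n² = −13.6 × 7²/6² = -18.5 eV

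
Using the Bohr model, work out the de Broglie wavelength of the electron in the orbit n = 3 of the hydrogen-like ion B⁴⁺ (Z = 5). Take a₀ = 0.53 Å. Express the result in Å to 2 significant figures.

The Bohr quantisation condition is nλ = 2πr_n.
r_n = n²a₀/Z = 0.95 Å
λ = 2πr_n/n = 2π·0.95/3 = 2.0 Å

2.0 Å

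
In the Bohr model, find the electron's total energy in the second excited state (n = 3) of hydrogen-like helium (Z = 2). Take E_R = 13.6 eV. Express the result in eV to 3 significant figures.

E_n = −E_R·Z²/n² = −13.6 × 2²/3² = -6.04 eV

-6.04 eV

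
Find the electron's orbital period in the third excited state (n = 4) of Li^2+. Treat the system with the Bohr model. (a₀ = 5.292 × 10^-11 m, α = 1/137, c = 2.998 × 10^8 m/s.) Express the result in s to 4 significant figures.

r = n²a₀/Z = 4²·5.292 × 10^-11/3 = 2.822 × 10^-10 m
v = Zαc/n = 3·0.007299·2.998 × 10^8/4 = 1.641 × 10^6 m/s
T = 2πr/v = 1.081 × 10^-15 s

1.081 × 10^-15 s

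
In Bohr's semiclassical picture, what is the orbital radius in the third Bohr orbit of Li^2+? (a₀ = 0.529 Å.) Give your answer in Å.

r_n = n²a₀/Z = 3² × 0.529 / 3
    = 9 × 0.529 / 3 = 1.59 Å

1.59 Å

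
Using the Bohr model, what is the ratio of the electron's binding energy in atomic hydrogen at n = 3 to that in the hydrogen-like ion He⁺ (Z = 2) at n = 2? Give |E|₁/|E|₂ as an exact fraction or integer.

1/9

|E| ∝ Z^2 · n^-2
|E|₁/|E|₂ = (1/2)^2 · (3/2)^-2 = 1/9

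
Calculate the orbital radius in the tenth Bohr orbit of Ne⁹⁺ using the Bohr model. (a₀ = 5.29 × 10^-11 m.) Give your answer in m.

r_n = n²a₀/Z = 10² × 5.29 × 10^-11 / 10
    = 100 × 5.29 × 10^-11 / 10 = 5.29 × 10^-10 m

5.29 × 10^-10 m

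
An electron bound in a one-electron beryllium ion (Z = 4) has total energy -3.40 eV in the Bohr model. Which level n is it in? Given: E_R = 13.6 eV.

E_n = −E_R Z²/n² ⇒ n² = E_R Z²/(−E_n) = 13.6 × 4² / 3.40 ≈ 64.00
n = 8

8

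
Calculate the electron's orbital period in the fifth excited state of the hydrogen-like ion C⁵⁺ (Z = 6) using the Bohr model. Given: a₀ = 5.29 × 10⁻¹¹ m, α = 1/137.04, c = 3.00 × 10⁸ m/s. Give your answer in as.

911 as

r = n²a₀/Z = 6²·5.29 × 10⁻¹¹/6 = 3.17 × 10⁻¹⁰ m
v = Zαc/n = 6·0.00730·3.00 × 10⁸/6 = 2.19 × 10⁶ m/s
T = 2πr/v = 9.11 × 10⁻¹⁶ s = 911 as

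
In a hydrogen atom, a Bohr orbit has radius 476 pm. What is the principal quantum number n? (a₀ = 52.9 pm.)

r_n = n²a₀/Z ⇒ n² = rZ/a₀ = 476 × 1 / 52.9 ≈ 9.00
n = 3

3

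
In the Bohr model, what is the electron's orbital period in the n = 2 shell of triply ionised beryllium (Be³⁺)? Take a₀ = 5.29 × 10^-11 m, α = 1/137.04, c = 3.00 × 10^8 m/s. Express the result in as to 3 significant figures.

r = n²a₀/Z = 2²·5.29 × 10^-11/4 = 5.29 × 10^-11 m
v = Zαc/n = 4·0.00730·3.00 × 10^8/2 = 4.38 × 10^6 m/s
T = 2πr/v = 7.59 × 10^-17 s = 75.9 as

75.9 as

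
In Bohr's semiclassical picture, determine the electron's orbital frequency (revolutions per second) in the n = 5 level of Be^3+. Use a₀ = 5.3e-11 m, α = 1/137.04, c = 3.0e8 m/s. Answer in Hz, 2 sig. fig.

8.4e14 Hz

r = n²a₀/Z = 3.3e-10 m, v = Zαc/n = 1.8e6 m/s
f = v/(2πr) = 8.4e14 Hz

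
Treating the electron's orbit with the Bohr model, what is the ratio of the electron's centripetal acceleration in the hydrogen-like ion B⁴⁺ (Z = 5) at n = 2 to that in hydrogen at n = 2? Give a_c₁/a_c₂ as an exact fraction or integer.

a_c ∝ Z^3 · n^-4
a_c₁/a_c₂ = (5/1)^3 · (2/2)^-4 = 125

125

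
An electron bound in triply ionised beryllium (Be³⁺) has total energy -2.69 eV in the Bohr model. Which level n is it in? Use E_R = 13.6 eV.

E_n = −E_R Z²/n² ⇒ n² = E_R Z²/(−E_n) = 13.6 × 4² / 2.69 ≈ 80.89
n = 9

9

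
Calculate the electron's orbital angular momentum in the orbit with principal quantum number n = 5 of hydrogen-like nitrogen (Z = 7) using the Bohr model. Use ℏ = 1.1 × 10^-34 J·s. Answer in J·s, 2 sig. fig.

5.5 × 10^-34 J·s

L_n = nℏ = 5 × 1.1 × 10^-34 = 5.5 × 10^-34 J·s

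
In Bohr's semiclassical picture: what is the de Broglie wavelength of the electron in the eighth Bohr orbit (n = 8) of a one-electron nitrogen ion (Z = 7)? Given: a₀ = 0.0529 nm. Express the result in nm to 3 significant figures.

The Bohr quantisation condition is nλ = 2πr_n.
r_n = n²a₀/Z = 0.484 nm
λ = 2πr_n/n = 2π·0.484/8 = 0.380 nm

0.380 nm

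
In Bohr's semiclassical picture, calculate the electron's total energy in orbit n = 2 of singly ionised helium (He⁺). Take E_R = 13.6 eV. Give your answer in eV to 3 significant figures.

-13.6 eV

E_n = −E_R·Z²/n² = −13.6 × 2²/2² = -13.6 eV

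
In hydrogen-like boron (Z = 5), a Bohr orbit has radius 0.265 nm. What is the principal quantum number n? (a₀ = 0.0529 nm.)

5

r_n = n²a₀/Z ⇒ n² = rZ/a₀ = 0.265 × 5 / 0.0529 ≈ 25.05
n = 5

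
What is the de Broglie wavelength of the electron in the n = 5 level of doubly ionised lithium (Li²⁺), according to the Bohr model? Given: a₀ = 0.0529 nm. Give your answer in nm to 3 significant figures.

0.554 nm

The Bohr quantisation condition is nλ = 2πr_n.
r_n = n²a₀/Z = 0.441 nm
λ = 2πr_n/n = 2π·0.441/5 = 0.554 nm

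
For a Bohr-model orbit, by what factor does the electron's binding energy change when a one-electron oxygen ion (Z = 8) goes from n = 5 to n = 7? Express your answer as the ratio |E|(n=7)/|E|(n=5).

25/49

|E| ∝ Z^2 · n^-2; with Z fixed, |E| ∝ n^-2.
|E|(n=7)/|E|(n=5) = (7/5)^-2 = 25/49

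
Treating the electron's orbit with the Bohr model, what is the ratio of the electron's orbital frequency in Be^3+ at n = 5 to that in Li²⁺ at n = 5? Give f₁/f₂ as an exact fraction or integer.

f ∝ Z^2 · n^-3
f₁/f₂ = (4/3)^2 · (5/5)^-3 = 16/9

16/9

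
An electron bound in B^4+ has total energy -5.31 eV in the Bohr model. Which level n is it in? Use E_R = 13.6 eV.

8

E_n = −E_R Z²/n² ⇒ n² = E_R Z²/(−E_n) = 13.6 × 5² / 5.31 ≈ 64.03
n = 8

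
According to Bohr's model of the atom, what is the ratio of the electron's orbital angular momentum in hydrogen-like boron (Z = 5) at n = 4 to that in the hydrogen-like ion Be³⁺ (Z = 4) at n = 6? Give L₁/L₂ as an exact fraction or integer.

2/3

L = nℏ is independent of Z.
L₁/L₂ = n₁/n₂ = 4/6 = 2/3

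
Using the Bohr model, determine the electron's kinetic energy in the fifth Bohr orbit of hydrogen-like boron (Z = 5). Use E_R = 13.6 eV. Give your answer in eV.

For a Coulomb orbit the virial theorem gives K = −E_n.
E_n = −E_R·Z²/n², so K = E_R·Z²/n² = 13.6 × 5²/5² = 13.6 eV

13.6 eV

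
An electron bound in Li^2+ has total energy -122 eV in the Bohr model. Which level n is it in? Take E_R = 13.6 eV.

1

E_n = −E_R Z²/n² ⇒ n² = E_R Z²/(−E_n) = 13.6 × 3² / 122 ≈ 1.00
n = 1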